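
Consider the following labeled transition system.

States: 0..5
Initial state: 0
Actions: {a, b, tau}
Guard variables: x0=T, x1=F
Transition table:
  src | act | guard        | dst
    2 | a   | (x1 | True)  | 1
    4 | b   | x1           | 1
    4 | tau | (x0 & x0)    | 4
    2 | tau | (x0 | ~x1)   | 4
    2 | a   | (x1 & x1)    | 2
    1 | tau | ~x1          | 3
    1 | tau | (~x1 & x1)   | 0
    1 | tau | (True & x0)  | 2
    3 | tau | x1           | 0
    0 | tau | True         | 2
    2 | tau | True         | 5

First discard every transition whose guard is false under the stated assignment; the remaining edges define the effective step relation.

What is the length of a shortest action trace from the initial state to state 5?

Answer: 2

Analysis:
Layered search for 5:
  L0 = {0}
  L1 = {2}
  L2 = {1,4,5}
5 enters at depth 2; path tau·tau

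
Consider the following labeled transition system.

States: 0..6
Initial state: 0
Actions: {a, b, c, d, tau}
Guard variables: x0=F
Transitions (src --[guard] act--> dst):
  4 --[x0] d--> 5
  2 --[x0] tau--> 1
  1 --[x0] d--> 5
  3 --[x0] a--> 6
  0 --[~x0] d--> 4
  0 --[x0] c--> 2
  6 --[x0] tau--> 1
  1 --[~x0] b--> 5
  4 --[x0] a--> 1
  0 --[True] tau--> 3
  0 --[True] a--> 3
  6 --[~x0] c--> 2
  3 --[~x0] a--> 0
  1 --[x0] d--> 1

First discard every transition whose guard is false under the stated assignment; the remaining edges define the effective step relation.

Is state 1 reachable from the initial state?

Guard filter leaves 6 enabled edge(s).
Layer 0: {0}
Layer 1: {3,4}  cumulative {0,3,4}
Reach set: {0,3,4}

Answer: UNREACHABLE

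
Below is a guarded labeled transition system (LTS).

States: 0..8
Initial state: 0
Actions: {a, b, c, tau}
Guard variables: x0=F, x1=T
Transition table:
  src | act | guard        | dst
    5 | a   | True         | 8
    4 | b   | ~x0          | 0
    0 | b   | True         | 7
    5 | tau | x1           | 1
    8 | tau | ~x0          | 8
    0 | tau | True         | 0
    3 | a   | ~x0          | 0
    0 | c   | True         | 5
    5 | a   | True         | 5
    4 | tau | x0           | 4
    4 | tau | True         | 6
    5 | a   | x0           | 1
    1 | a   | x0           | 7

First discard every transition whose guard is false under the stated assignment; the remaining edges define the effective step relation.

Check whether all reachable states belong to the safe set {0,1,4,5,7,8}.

Safe = {0,1,4,5,7,8}
R = {0,1,5,7,8}
  0: safe
  1: safe
  5: safe
  7: safe
  8: safe

Answer: INVARIANT HOLDS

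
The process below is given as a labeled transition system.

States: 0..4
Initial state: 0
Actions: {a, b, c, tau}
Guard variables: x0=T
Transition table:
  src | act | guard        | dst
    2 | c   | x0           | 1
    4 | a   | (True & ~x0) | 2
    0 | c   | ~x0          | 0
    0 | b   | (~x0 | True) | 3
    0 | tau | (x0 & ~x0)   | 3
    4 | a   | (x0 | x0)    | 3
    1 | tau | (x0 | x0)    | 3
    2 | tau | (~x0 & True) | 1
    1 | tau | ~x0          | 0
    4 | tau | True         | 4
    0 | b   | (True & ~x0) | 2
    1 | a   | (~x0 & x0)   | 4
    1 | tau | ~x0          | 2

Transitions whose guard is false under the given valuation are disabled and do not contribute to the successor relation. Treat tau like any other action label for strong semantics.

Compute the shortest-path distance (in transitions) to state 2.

Answer: UNREACHABLE

Analysis:
Breadth-first toward 2:
  depth 0: {0}
  depth 1: {3}
2 never appears.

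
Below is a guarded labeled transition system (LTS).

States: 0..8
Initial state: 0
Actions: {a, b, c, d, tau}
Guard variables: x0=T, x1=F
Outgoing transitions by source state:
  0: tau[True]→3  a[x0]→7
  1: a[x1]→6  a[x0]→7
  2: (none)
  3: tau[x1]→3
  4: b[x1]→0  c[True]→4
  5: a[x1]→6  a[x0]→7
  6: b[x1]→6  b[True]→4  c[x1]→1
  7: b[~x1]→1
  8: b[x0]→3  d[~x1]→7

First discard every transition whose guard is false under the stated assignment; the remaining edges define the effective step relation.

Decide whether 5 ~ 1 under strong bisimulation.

Bisimulation quotient by refinement:
  round 0: {{0,1,2,3,4,5,6,7,8}}
  round 1: {{0},{1,5},{2,3},{4},{6,7},{8}}
  round 2: {{0},{1,5},{2,3},{4},{6},{7},{8}}
Fixed point at round 3; 7 class(es).
class of 5: {1,5}; class of 1: {1,5}

Answer: BISIMILAR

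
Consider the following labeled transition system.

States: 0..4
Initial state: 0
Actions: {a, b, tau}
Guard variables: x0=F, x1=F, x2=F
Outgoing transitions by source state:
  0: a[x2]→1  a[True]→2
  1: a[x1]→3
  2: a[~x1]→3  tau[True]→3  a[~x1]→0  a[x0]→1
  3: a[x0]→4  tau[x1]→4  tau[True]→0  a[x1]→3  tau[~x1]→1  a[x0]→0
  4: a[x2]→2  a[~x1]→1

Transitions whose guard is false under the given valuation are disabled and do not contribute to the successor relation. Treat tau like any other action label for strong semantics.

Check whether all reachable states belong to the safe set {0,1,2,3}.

Safe = {0,1,2,3}
Reachable = {0,1,2,3}
  0: safe
  1: safe
  2: safe
  3: safe

Answer: INVARIANT HOLDS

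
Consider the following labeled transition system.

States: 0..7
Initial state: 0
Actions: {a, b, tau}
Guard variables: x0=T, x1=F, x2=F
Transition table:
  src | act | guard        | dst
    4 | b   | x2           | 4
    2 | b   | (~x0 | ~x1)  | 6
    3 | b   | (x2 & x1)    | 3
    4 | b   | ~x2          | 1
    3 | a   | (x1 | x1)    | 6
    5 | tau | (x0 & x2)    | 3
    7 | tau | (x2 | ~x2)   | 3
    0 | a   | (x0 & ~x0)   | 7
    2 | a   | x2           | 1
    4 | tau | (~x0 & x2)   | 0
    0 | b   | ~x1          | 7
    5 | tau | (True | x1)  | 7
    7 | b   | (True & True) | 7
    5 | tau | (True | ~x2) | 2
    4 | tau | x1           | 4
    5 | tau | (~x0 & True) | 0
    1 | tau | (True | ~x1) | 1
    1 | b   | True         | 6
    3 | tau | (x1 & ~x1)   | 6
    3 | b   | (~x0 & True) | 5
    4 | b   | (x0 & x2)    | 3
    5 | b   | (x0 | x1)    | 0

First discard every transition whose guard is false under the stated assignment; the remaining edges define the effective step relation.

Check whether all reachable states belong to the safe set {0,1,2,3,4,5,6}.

Inv-set: {0,1,2,3,4,5,6}
R = {0,3,7}
  0: ✓
  3: ✓
  7: outside
counterexample path to 7: b

Answer: INVARIANT VIOLATED at state 7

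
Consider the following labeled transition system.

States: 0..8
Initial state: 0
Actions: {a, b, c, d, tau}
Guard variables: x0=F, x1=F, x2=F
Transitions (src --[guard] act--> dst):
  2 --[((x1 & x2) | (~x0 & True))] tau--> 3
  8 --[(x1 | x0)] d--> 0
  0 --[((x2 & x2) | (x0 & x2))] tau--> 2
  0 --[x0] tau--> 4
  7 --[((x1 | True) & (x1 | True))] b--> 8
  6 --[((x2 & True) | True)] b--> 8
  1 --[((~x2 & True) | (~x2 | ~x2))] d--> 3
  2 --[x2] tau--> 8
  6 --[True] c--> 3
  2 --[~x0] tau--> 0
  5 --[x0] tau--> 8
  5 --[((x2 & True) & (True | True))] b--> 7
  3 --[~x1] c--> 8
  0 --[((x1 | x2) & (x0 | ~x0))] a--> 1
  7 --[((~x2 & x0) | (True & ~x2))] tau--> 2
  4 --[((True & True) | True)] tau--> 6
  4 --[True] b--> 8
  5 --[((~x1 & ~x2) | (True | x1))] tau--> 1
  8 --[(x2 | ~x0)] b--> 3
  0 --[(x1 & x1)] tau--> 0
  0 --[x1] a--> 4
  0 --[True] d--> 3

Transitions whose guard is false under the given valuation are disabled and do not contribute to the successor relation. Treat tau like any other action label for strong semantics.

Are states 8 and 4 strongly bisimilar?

Answer: NOT BISIMILAR

Analysis:
Compute ~ classes (split until stable):
  π0 = {{0,1,2,3,4,5,6,7,8}}
  π1 = {{0,1},{2,5},{3},{4,7},{6},{8}}
  π2 = {{0,1},{2},{3},{4},{5},{6},{7},{8}}
8 equivalence class(es) (converged in 3)
8∈{8}, 4∈{4}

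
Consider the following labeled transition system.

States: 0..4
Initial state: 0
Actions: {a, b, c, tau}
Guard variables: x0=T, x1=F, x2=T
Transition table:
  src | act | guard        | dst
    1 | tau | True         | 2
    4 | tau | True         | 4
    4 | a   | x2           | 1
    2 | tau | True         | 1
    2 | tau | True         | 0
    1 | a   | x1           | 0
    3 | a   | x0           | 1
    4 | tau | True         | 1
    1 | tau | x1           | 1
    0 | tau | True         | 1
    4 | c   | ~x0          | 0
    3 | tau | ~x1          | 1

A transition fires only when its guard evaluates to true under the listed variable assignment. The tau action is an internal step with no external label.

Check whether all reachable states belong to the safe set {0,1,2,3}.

Inv-set: {0,1,2,3}
Reach set: {0,1,2}
  0: ok
  1: ok
  2: ok

Answer: INVARIANT HOLDS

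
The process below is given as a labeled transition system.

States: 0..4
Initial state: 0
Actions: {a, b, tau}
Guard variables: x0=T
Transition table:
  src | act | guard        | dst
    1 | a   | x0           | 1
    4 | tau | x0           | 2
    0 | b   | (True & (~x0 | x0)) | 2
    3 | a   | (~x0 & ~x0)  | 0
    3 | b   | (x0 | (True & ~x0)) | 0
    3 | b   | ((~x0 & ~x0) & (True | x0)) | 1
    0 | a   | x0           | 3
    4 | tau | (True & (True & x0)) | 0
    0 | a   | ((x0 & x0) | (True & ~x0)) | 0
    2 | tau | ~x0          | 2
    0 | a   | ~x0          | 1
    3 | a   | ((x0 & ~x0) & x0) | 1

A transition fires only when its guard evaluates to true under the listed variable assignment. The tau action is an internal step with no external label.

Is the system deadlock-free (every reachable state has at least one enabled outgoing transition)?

R = {0,2,3}
  0: a→0  a→3  b→2  [3 exit(s)]
  2: ∅  [no exit]
  3: b→0  [1 exit(s)]
witness 2: b

Answer: DEADLOCK at state 2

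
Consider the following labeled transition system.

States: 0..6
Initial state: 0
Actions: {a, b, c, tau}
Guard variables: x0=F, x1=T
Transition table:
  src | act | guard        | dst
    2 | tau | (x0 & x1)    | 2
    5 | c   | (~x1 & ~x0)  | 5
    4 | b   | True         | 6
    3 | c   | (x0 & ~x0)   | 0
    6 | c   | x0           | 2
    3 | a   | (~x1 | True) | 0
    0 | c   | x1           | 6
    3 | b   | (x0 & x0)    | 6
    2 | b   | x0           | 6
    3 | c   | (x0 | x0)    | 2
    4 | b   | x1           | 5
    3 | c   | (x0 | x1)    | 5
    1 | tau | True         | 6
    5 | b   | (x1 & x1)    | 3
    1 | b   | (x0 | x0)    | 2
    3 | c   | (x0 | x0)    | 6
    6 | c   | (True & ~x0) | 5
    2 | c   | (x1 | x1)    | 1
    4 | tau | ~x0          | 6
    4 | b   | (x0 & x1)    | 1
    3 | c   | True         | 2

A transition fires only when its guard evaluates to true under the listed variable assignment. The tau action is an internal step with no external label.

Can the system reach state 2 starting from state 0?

11 transition(s) survive guard evaluation.
depth 0: {0}
depth 1: {6}  total {0,6}
depth 2: {5}  total {0,5,6}
depth 3: {3}  total {0,3,5,6}
depth 4: {2}  total {0,2,3,5,6}
depth 5: {1}  total {0,1,2,3,5,6}
R = {0,1,2,3,5,6}
Path to 2: c·c·b·c

Answer: REACHABLE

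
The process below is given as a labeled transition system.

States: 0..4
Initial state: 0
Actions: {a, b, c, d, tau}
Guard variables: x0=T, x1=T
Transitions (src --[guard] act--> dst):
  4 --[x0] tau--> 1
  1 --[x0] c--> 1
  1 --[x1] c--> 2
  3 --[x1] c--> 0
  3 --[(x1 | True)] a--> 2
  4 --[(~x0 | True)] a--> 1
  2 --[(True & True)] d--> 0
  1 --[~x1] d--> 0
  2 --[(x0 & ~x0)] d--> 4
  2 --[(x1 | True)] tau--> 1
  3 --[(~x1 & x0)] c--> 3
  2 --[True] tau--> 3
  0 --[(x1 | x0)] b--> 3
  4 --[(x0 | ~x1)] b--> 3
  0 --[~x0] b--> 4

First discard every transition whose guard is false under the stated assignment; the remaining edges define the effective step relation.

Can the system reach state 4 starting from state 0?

Guard filter leaves 11 enabled edge(s).
L0 = {0}
L1 = {3}  total {0,3}
L2 = {2}  total {0,2,3}
L3 = {1}  total {0,1,2,3}
Reachable = {0,1,2,3}

Answer: UNREACHABLE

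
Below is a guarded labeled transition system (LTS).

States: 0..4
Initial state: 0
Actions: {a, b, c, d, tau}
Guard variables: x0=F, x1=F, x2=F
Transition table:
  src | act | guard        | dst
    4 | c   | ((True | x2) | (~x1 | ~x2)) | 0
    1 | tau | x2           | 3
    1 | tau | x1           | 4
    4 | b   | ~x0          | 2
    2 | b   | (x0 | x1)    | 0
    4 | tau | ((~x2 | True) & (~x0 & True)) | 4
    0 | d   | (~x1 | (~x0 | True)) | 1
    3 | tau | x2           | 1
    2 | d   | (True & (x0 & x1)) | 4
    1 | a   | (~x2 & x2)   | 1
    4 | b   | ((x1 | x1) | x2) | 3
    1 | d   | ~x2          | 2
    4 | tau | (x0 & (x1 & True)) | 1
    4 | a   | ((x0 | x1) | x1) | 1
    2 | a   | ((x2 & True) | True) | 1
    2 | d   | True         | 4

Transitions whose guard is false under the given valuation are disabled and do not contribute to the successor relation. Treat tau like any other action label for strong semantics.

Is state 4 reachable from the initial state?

Guard filter leaves 7 enabled edge(s).
Layer 0: {0}
Layer 1: {1}  cumulative {0,1}
Layer 2: {2}  cumulative {0,1,2}
Layer 3: {4}  cumulative {0,1,2,4}
Reachable = {0,1,2,4}
trace reaching 4: d·d·d

Answer: REACHABLE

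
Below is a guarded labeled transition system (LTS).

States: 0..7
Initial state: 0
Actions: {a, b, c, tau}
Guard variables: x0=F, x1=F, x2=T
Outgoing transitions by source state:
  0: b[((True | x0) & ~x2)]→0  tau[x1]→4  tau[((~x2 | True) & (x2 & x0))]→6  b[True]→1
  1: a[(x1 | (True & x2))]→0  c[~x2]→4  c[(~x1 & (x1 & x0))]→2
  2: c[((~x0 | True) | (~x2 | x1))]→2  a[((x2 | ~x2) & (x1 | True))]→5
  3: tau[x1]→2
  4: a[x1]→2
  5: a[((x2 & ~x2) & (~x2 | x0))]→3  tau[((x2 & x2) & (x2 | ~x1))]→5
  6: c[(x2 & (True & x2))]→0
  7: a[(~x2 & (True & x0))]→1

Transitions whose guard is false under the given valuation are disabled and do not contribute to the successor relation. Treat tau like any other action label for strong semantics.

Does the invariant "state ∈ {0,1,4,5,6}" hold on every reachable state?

Answer: INVARIANT HOLDS

Working:
Inv-set: {0,1,4,5,6}
R = {0,1}
  0: ✓
  1: ✓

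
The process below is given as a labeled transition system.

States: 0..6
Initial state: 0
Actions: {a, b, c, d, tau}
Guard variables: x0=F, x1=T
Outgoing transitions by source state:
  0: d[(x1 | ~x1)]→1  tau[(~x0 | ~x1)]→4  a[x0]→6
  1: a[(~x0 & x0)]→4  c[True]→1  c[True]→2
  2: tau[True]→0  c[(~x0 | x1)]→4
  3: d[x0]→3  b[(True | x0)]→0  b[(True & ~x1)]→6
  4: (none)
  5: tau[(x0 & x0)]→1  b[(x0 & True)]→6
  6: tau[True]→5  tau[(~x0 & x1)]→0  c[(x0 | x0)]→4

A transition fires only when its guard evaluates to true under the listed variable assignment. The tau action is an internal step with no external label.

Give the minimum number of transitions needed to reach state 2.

Breadth-first toward 2:
  Layer 0: {0}
  Layer 1: {1,4}
  Layer 2: {2}
first hit 2 at d=2 via d·c

Answer: 2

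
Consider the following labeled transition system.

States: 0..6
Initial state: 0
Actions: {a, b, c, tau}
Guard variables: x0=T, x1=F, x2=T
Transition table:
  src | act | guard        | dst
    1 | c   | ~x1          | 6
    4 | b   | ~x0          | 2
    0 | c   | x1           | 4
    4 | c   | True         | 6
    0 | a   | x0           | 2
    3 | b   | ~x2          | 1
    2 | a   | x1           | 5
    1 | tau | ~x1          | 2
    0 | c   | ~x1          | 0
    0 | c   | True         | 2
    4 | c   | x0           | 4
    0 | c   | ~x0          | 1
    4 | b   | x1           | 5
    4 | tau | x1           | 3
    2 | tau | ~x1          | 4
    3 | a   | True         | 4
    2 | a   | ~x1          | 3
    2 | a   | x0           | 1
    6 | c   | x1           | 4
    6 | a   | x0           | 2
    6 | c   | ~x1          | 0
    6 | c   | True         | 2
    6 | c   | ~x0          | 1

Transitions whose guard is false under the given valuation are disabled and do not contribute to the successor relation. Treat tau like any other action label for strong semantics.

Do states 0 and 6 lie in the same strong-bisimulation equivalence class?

Compute ~ classes (split until stable):
  round 0: {{0,1,2,3,4,5,6}}
  round 1: {{0,6},{1},{2},{3},{4},{5}}
Fixed point at round 2; 6 class(es).
class of 0: {0,6}; class of 6: {0,6}

Answer: BISIMILAR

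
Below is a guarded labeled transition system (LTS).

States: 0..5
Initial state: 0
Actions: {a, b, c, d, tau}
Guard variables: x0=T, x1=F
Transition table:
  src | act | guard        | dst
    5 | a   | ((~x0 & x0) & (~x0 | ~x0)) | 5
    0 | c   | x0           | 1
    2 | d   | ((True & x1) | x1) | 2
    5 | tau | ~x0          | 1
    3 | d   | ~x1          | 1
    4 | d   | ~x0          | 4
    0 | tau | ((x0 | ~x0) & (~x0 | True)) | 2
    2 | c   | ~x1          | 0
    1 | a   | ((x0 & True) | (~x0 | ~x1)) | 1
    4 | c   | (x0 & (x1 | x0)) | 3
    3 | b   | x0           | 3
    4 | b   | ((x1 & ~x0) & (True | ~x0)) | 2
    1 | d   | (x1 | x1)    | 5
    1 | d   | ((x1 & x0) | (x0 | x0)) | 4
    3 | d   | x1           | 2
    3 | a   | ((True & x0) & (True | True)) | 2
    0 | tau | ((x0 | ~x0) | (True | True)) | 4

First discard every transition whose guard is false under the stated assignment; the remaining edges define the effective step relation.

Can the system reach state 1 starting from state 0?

Guard filter leaves 10 enabled edge(s).
depth 0: {0}
depth 1: {1,2,4}  now seen {0,1,2,4}
depth 2: {3}  now seen {0,1,2,3,4}
Reach set: {0,1,2,3,4}
Path to 1: c

Answer: REACHABLE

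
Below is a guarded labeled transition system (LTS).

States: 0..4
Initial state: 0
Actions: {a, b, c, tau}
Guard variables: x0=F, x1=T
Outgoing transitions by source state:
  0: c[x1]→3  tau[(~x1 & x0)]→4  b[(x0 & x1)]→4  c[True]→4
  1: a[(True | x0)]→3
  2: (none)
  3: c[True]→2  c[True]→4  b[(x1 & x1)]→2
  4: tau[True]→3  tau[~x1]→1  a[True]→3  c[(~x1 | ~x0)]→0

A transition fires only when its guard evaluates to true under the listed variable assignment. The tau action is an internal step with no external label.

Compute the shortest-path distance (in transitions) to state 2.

Answer: 2

Working:
BFS to 2:
  L0 = {0}
  L1 = {3,4}
  L2 = {2}
2 enters at depth 2; path c·b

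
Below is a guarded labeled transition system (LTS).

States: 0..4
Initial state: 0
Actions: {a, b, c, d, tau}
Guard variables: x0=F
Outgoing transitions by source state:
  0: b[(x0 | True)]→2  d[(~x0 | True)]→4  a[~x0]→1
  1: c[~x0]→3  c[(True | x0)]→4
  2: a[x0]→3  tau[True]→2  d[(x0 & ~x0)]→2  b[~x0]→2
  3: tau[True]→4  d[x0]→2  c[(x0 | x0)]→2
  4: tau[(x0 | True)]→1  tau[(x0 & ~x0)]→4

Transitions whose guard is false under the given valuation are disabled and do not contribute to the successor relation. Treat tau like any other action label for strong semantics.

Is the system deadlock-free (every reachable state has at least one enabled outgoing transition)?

Reach set: {0,1,2,3,4}
  0: a→1  b→2  d→4  [deg 3]
  1: c→3  c→4  [deg 2]
  2: b→2  tau→2  [deg 2]
  3: tau→4  [deg 1]
  4: tau→1  [deg 1]

Answer: DEADLOCK-FREE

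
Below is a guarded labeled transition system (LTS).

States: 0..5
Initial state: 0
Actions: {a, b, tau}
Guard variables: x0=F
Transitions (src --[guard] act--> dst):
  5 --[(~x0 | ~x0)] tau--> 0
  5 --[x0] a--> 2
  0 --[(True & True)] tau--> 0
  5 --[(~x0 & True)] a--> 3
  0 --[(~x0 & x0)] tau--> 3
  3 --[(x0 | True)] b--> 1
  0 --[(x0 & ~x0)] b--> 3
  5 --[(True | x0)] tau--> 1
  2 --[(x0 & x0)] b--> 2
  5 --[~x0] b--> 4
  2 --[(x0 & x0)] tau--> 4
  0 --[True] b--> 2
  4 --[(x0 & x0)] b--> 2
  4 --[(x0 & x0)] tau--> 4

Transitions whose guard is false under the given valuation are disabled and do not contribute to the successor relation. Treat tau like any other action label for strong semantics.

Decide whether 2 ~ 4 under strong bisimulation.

Bisimulation quotient by refinement:
  P[0] = {{0,1,2,3,4,5}}
  P[1] = {{0},{1,2,4},{3},{5}}
4 equivalence class(es) (converged in 2)
2∈{1,2,4}, 4∈{1,2,4}

Answer: BISIMILAR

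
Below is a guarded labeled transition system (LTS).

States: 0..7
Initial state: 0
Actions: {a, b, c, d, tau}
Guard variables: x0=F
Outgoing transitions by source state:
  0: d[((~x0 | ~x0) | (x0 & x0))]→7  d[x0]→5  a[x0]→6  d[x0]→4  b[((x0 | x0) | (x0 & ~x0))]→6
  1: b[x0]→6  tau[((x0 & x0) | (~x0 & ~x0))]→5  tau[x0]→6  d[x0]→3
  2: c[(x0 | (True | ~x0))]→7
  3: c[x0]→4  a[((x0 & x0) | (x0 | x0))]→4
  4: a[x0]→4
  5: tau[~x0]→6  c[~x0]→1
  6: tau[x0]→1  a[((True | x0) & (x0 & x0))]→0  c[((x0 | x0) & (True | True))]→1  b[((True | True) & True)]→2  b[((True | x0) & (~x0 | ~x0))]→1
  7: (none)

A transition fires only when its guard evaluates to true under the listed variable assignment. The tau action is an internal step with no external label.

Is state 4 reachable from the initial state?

Answer: UNREACHABLE

Analysis:
After dropping false guards: 7 live edges.
depth 0: {0}
depth 1: {7}  cumulative {0,7}
R = {0,7}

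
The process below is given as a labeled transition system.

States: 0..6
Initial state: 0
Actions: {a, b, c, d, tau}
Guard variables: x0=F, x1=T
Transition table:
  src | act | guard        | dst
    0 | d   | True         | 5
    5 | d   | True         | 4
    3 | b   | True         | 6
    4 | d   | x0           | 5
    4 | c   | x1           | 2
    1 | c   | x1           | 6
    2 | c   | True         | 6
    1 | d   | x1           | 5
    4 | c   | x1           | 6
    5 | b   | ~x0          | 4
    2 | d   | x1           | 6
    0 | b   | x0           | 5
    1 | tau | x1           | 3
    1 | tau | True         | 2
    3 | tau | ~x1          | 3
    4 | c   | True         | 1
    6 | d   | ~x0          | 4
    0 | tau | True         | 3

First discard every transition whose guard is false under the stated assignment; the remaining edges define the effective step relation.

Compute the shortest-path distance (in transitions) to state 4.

Breadth-first toward 4:
  Layer 0: {0}
  Layer 1: {3,5}
  Layer 2: {4,6}
depth(4)=2, e.g. d·b

Answer: 2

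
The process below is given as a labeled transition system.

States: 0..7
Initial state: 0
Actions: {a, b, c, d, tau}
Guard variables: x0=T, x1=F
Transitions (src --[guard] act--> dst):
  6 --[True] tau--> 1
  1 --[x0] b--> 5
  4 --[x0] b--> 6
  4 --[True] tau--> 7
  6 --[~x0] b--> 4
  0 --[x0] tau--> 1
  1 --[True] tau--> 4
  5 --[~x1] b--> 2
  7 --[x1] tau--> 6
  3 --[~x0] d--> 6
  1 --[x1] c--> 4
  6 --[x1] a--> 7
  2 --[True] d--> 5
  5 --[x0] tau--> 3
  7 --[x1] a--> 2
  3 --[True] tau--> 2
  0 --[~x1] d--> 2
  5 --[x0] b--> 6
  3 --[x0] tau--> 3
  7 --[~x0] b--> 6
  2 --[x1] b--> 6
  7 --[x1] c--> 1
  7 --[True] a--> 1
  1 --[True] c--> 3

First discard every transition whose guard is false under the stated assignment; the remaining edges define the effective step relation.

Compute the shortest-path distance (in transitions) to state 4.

Breadth-first toward 4:
  depth 0: {0}
  depth 1: {1,2}
  depth 2: {3,4,5}
depth(4)=2, e.g. tau·tau

Answer: 2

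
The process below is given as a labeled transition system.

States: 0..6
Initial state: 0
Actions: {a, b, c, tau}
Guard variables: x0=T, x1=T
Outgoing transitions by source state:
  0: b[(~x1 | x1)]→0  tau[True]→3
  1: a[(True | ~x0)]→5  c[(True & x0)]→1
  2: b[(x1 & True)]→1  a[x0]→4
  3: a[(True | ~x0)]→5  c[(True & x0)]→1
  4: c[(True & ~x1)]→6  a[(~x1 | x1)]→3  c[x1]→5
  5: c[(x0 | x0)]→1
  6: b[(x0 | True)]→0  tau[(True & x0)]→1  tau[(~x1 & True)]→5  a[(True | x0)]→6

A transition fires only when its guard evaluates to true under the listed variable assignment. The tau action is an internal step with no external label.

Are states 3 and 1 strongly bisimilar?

Answer: BISIMILAR

Analysis:
Compute ~ classes (split until stable):
  π0 = {{0,1,2,3,4,5,6}}
  π1 = {{0},{1,3,4},{2},{5},{6}}
  π2 = {{0},{1,3},{2},{4},{5},{6}}
stable after 3 split(s): 6 block(s)
class of 3: {1,3}; class of 1: {1,3}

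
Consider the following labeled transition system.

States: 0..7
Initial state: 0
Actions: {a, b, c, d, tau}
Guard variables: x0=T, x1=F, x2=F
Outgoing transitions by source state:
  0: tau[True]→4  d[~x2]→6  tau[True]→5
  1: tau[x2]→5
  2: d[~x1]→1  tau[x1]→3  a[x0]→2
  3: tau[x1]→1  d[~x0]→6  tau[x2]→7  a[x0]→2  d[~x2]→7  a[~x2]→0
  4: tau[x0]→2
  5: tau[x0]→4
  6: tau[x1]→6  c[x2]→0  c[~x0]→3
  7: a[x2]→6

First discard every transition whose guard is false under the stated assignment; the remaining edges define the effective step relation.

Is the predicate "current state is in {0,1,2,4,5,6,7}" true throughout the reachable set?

Answer: INVARIANT HOLDS

Trace:
Inv-set: {0,1,2,4,5,6,7}
Reachable = {0,1,2,4,5,6}
  0: safe
  1: safe
  2: safe
  4: safe
  5: safe
  6: safe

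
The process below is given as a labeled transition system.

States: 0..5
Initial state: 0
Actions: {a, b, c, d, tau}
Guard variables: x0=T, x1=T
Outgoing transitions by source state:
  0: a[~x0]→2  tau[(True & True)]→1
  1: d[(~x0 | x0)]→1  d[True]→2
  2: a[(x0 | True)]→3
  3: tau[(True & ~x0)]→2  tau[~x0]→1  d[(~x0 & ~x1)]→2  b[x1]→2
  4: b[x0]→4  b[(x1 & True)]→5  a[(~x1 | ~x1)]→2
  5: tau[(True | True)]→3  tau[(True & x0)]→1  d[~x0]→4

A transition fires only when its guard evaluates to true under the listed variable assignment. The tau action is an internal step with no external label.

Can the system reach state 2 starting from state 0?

Answer: REACHABLE

Working:
After dropping false guards: 9 live edges.
L0 = {0}
L1 = {1}  now seen {0,1}
L2 = {2}  now seen {0,1,2}
L3 = {3}  now seen {0,1,2,3}
R = {0,1,2,3}
witness 2: tau·d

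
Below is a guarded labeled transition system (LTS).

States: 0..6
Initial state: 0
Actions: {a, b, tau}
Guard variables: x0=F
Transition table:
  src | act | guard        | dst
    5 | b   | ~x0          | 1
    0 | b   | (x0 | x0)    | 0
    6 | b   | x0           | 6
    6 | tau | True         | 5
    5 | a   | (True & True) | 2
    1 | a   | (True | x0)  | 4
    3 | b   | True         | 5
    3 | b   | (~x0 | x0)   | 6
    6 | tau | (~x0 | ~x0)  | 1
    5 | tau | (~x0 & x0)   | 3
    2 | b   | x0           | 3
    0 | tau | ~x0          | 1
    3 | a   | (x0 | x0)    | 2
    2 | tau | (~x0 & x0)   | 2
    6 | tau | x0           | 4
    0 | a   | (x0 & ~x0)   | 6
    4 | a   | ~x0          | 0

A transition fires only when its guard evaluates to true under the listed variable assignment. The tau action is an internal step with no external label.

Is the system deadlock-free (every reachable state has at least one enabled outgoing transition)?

R = {0,1,4}
  0: tau→1  [1 exit(s)]
  1: a→4  [1 exit(s)]
  4: a→0  [1 exit(s)]

Answer: DEADLOCK-FREE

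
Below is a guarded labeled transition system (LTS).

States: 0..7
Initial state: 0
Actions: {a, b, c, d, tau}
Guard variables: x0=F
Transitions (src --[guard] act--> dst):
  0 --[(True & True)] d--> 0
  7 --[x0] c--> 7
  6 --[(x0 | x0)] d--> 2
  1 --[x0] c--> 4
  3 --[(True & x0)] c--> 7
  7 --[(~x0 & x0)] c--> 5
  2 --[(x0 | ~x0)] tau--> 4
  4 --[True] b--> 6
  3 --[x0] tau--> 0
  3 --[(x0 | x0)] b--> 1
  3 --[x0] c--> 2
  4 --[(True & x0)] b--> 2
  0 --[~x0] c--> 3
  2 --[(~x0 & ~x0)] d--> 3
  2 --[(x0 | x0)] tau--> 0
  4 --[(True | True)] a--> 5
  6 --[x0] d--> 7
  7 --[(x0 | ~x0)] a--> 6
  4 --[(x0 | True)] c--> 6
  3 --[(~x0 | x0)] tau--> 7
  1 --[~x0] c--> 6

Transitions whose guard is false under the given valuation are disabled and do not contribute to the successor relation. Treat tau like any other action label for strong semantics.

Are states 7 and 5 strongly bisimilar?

Bisimulation quotient by refinement:
  round 0: {{0,1,2,3,4,5,6,7}}
  round 1: {{0},{1},{2},{3},{4},{5,6},{7}}
Fixed point at round 2; 7 class(es).
[7]={7}  [5]={5,6}

Answer: NOT BISIMILAR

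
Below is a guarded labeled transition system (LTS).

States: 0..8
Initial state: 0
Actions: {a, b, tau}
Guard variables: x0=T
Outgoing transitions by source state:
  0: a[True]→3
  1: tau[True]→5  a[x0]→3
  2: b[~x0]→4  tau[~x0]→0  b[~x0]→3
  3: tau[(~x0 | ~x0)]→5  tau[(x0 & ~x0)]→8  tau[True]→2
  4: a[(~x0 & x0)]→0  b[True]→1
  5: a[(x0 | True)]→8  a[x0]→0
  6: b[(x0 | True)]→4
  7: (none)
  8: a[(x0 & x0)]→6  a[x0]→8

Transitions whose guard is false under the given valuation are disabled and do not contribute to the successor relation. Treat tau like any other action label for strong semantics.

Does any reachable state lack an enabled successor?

Reach set: {0,2,3}
  0: a→3  [1 exit(s)]
  2: ∅  [deadlock]
  3: tau→2  [1 exit(s)]
witness 2: a·tau

Answer: DEADLOCK at state 2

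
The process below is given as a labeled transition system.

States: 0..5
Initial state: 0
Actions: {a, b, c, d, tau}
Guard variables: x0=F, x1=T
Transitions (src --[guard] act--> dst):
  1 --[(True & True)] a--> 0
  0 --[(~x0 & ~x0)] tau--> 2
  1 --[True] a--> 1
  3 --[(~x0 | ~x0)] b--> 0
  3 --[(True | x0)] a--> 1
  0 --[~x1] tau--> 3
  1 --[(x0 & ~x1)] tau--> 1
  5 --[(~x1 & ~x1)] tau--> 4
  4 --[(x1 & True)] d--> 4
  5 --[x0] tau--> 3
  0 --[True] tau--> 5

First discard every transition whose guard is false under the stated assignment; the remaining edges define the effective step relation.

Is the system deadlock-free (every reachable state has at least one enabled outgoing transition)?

Answer: DEADLOCK at state 2

Analysis:
Reachable = {0,2,5}
  0: tau→2  tau→5  [2 exit(s)]
  2: ∅  [STUCK]
  5: ∅  [STUCK]
witness 2: tau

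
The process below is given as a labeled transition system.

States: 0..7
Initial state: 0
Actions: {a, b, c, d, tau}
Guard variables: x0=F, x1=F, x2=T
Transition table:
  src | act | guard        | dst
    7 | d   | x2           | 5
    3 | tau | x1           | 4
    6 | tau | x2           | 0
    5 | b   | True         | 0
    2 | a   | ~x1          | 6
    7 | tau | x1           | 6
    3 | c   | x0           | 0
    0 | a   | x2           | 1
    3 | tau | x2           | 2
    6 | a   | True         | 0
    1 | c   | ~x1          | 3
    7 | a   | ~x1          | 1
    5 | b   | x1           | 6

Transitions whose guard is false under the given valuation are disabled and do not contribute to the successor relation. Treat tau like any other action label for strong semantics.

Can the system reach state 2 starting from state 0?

9 transition(s) survive guard evaluation.
L0 = {0}
L1 = {1}  total {0,1}
L2 = {3}  total {0,1,3}
L3 = {2}  total {0,1,2,3}
L4 = {6}  total {0,1,2,3,6}
Reach set: {0,1,2,3,6}
witness 2: a·c·tau

Answer: REACHABLE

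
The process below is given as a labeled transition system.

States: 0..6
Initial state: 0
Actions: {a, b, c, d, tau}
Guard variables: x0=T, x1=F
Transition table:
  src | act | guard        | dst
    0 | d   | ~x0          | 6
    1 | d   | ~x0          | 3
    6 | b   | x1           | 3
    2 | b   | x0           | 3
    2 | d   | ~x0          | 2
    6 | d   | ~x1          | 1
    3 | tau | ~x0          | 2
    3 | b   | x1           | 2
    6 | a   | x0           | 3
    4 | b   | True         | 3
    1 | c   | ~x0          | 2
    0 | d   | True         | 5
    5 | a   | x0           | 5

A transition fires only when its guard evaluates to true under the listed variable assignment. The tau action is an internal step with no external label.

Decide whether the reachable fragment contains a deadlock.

Answer: DEADLOCK-FREE

Analysis:
Reach set: {0,5}
  0: d→5  [1 exit(s)]
  5: a→5  [1 exit(s)]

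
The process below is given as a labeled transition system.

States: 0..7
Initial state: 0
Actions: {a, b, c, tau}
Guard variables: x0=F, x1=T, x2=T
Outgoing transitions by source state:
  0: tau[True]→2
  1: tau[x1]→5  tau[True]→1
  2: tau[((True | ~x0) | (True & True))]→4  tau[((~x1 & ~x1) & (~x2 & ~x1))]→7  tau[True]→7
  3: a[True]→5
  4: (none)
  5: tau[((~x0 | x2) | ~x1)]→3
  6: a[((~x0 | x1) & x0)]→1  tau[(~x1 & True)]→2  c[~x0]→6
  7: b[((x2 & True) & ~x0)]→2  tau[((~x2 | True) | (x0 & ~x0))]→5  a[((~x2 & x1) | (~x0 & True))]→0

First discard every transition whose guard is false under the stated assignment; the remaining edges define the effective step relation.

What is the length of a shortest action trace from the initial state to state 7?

Answer: 2

Trace:
BFS to 7:
  L0 = {0}
  L1 = {2}
  L2 = {4,7}
depth(7)=2, e.g. tau·tau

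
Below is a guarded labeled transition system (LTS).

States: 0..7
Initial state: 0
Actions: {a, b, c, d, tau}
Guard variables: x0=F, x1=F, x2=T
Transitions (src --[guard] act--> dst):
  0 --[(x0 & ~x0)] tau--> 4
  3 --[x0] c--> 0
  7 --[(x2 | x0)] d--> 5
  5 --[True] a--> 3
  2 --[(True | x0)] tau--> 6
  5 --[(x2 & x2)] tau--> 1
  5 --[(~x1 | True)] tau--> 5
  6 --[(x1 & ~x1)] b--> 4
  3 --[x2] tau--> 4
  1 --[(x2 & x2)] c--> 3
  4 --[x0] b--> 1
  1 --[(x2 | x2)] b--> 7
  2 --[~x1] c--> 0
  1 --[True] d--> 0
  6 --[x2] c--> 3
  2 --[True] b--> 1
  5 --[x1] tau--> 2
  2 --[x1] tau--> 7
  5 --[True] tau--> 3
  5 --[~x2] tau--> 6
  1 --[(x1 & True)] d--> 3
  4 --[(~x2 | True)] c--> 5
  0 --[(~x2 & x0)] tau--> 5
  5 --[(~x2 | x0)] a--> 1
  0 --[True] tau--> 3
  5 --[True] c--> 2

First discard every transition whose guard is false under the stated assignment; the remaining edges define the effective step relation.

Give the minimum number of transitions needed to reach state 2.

Answer: 4

Trace:
BFS to 2:
  Layer 0: {0}
  Layer 1: {3}
  Layer 2: {4}
  Layer 3: {5}
  Layer 4: {1,2}
first hit 2 at d=4 via tau·tau·c·c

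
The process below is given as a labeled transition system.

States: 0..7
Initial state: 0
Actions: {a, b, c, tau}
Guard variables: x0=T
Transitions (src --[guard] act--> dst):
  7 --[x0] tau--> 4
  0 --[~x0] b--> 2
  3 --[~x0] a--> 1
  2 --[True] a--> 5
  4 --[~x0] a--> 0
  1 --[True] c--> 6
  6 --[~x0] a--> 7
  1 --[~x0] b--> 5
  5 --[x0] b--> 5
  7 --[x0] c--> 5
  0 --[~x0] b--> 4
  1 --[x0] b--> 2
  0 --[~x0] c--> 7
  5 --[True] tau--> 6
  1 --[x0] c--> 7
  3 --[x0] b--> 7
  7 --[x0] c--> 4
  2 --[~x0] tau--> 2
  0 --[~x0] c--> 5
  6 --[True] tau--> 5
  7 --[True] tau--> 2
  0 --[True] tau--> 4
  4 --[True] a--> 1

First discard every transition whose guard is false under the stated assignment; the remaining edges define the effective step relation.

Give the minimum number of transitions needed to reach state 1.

Layered search for 1:
  Layer 0: {0}
  Layer 1: {4}
  Layer 2: {1}
1 enters at depth 2; path tau·a

Answer: 2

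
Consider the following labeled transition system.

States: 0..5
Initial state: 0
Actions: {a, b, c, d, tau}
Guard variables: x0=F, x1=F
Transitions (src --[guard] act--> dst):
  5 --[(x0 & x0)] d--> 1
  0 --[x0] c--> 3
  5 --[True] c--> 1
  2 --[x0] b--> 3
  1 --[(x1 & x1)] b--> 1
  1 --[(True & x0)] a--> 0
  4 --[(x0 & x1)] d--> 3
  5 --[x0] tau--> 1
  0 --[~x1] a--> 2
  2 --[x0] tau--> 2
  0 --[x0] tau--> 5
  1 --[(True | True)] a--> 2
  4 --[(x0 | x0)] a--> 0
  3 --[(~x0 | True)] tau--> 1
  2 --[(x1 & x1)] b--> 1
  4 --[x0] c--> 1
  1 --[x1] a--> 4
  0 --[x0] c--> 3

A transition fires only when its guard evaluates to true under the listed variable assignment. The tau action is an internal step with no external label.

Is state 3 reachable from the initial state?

Answer: UNREACHABLE

Working:
After dropping false guards: 4 live edges.
Layer 0: {0}
Layer 1: {2}  cumulative {0,2}
Reachable = {0,2}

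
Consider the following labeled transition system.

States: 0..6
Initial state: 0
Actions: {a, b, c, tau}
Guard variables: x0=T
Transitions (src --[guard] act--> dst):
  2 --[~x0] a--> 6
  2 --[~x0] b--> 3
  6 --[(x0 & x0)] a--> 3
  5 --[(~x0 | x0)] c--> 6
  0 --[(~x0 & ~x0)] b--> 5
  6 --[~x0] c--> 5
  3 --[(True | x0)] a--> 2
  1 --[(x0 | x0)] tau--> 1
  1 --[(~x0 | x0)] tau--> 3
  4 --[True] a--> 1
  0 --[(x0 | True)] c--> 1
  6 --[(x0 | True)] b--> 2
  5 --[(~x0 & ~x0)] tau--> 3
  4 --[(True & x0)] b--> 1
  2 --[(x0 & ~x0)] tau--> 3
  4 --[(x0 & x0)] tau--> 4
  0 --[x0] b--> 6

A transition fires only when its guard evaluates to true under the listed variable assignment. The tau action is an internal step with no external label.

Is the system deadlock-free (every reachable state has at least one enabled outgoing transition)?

Reachable = {0,1,2,3,6}
  0: b→6  c→1  [2 out]
  1: tau→1  tau→3  [2 out]
  2: ∅  [deadlock]
  3: a→2  [1 out]
  6: a→3  b→2  [2 out]
witness 2: b·b

Answer: DEADLOCK at state 2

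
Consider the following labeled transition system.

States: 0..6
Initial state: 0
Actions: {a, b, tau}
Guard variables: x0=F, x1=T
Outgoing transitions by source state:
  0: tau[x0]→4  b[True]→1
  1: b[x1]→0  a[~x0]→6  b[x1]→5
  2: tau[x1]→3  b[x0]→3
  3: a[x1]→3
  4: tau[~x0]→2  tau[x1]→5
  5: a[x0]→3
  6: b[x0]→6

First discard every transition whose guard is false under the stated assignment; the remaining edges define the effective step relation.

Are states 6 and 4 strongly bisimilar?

Answer: NOT BISIMILAR

Trace:
Refine partition for ~:
  P[0] = {{0,1,2,3,4,5,6}}
  P[1] = {{0},{1},{2,4},{3},{5,6}}
  P[2] = {{0},{1},{2},{3},{4},{5,6}}
6 equivalence class(es) (converged in 3)
class of 6: {5,6}; class of 4: {4}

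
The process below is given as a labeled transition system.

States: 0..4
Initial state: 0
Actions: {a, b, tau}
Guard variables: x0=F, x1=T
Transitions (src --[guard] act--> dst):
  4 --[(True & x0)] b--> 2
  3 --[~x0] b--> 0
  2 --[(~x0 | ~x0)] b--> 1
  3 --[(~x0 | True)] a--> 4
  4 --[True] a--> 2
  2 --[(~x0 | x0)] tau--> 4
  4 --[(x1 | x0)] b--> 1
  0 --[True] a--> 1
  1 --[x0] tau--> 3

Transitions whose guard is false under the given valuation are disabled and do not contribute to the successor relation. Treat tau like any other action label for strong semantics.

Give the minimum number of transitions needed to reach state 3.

Answer: UNREACHABLE

Working:
Breadth-first toward 3:
  depth 0: {0}
  depth 1: {1}
3 never appears.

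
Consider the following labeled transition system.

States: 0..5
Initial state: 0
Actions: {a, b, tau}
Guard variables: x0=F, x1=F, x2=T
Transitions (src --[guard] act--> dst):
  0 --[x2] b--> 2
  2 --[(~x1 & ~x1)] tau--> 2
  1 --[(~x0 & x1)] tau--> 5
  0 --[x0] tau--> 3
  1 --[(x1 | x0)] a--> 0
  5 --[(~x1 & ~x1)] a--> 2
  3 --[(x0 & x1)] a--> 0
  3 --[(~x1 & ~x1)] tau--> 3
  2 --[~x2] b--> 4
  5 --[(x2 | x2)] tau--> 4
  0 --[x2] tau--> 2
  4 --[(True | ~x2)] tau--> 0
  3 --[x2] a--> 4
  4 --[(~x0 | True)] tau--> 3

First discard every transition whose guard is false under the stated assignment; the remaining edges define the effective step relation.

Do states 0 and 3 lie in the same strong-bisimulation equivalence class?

Bisimulation quotient by refinement:
  π0 = {{0,1,2,3,4,5}}
  π1 = {{0},{1},{2,4},{3,5}}
  π2 = {{0},{1},{2},{3},{4},{5}}
stable after 3 split(s): 6 block(s)
class of 0: {0}; class of 3: {3}

Answer: NOT BISIMILAR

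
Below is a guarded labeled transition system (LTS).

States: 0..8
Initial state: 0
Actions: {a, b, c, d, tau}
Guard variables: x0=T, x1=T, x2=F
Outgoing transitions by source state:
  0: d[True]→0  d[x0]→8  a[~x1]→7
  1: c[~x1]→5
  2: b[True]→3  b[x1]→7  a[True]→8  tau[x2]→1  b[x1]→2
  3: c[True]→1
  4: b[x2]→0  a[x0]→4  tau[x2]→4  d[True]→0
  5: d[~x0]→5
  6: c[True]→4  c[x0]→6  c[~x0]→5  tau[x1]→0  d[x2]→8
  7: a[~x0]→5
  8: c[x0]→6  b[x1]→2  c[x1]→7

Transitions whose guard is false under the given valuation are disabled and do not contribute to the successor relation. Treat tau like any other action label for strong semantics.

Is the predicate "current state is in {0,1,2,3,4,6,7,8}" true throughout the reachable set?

Inv-set: {0,1,2,3,4,6,7,8}
Reachable = {0,1,2,3,4,6,7,8}
  0: safe
  1: safe
  2: safe
  3: safe
  4: safe
  6: safe
  7: safe
  8: safe

Answer: INVARIANT HOLDS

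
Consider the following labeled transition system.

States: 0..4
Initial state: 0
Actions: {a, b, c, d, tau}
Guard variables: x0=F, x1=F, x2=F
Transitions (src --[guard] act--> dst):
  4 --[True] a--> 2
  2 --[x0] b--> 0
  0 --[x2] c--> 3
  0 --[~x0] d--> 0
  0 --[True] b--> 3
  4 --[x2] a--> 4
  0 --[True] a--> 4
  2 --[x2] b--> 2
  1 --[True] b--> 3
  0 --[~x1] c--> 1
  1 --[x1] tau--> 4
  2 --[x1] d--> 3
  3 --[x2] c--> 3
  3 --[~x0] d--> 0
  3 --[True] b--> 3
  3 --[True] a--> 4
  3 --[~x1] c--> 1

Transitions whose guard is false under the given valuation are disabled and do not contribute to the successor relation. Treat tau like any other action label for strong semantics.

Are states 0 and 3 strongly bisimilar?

Bisimulation quotient by refinement:
  round 0: {{0,1,2,3,4}}
  round 1: {{0,3},{1},{2},{4}}
Fixed point at round 2; 4 class(es).
[0]={0,3}  [3]={0,3}

Answer: BISIMILAR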